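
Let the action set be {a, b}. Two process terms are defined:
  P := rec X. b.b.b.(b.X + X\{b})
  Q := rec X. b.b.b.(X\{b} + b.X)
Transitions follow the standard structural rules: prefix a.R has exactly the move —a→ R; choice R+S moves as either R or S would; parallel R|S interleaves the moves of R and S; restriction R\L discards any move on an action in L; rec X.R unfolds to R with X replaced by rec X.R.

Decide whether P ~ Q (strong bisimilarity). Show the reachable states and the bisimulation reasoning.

P ~ Q

P's transition system — 4 states:
  u0 = rec X. b.b.b.(b.X + X\{b}) | —b→ u1
  u1 = b.b.(b.(rec X. b.b.b.(b.X + X\{b})) + (rec X. b.b.b.(b.X + X\{b}))\{b}) | —b→ u2
  u2 = b.(b.(rec X. b.b.b.(b.X + X\{b})) + (rec X. b.b.b.(b.X + X\{b}))\{b}) | —b→ u3
  u3 = b.(rec X. b.b.b.(b.X + X\{b})) + (rec X. b.b.b.(b.X + X\{b}))\{b} | —b→ u0
Q's transition system — 4 states:
  v0 = rec X. b.b.b.(X\{b} + b.X) | —b→ v1
  v1 = b.b.((rec X. b.b.b.(X\{b} + b.X))\{b} + b.(rec X. b.b.b.(X\{b} + b.X))) | —b→ v2
  v2 = b.((rec X. b.b.b.(X\{b} + b.X))\{b} + b.(rec X. b.b.b.(X\{b} + b.X))) | —b→ v3
  v3 = (rec X. b.b.b.(X\{b} + b.X))\{b} + b.(rec X. b.b.b.(X\{b} + b.X)) | —b→ v0
Coarsest stable partition (strong bisimilarity classes):
  B0 = {u0, u1, u2, u3, v0, v1, v2, v3}
u0 ∈ B0, v0 ∈ B0 → same block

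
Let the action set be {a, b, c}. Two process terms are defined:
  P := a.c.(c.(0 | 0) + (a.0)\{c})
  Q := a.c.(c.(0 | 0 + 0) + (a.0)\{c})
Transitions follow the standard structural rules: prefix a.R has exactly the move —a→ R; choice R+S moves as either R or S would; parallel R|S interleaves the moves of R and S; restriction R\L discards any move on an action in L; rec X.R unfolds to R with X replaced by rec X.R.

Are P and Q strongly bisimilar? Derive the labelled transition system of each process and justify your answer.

P ~ Q

P's transition system — 5 states:
  u0 = a.c.(c.(0 | 0) + (a.0)\{c}) :: —a→ u1
  u1 = c.(c.(0 | 0) + (a.0)\{c}) :: —c→ u2
  u2 = c.(0 | 0) + (a.0)\{c} :: —a→ u3, —c→ u4
  u3 = 0\{c} :: stopped
  u4 = 0 | 0 :: stopped
Q's transition system — 5 states:
  v0 = a.c.(c.(0 | 0 + 0) + (a.0)\{c}) :: —a→ v1
  v1 = c.(c.(0 | 0 + 0) + (a.0)\{c}) :: —c→ v2
  v2 = c.(0 | 0 + 0) + (a.0)\{c} :: —a→ v3, —c→ v4
  v3 = 0\{c} :: stopped
  v4 = 0 | 0 + 0 :: stopped
Coarsest stable partition (strong bisimilarity classes):
  B0 = {u0, v0}
  B1 = {u1, v1}
  B2 = {u2, v2}
  B3 = {u3, u4, v3, v4}
u0 ∈ B0, v0 ∈ B0 → same block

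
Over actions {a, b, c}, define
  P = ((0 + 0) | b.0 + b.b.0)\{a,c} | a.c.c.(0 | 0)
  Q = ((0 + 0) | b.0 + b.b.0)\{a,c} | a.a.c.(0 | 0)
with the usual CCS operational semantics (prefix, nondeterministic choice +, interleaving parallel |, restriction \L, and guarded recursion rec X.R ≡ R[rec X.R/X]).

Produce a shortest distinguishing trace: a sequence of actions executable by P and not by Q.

ac

P's transition system — 16 states:
  s0 = ((0 + 0) | b.0 + b.b.0)\{a,c} | a.c.c.(0 | 0) → -a-> s1, -b-> s2, -b-> s3
  s1 = ((0 + 0) | b.0 + b.b.0)\{a,c} | c.c.(0 | 0) → -b-> s4, -b-> s5, -c-> s6
  s2 = ((0 + 0) | 0)\{a,c} | a.c.c.(0 | 0) → -a-> s4
  s3 = (b.0)\{a,c} | a.c.c.(0 | 0) → -a-> s5, -b-> s7
  s4 = ((0 + 0) | 0)\{a,c} | c.c.(0 | 0) → -c-> s8
  s5 = (b.0)\{a,c} | c.c.(0 | 0) → -b-> s9, -c-> s10
  s6 = ((0 + 0) | b.0 + b.b.0)\{a,c} | c.(0 | 0) → -b-> s10, -b-> s8, -c-> s11
  s7 = 0\{a,c} | a.c.c.(0 | 0) → -a-> s9
  s8 = ((0 + 0) | 0)\{a,c} | c.(0 | 0) → -c-> s12
  s9 = 0\{a,c} | c.c.(0 | 0) → -c-> s13
  s10 = (b.0)\{a,c} | c.(0 | 0) → -b-> s13, -c-> s14
  s11 = ((0 + 0) | b.0 + b.b.0)\{a,c} | (0 | 0) → -b-> s12, -b-> s14
  s12 = ((0 + 0) | 0)\{a,c} | (0 | 0) → ·
  s13 = 0\{a,c} | c.(0 | 0) → -c-> s15
  s14 = (b.0)\{a,c} | (0 | 0) → -b-> s15
  s15 = 0\{a,c} | (0 | 0) → ·
Q's transition system — 16 states:
  t0 = ((0 + 0) | b.0 + b.b.0)\{a,c} | a.a.c.(0 | 0) → -a-> t1, -b-> t2, -b-> t3
  t1 = ((0 + 0) | b.0 + b.b.0)\{a,c} | a.c.(0 | 0) → -a-> t4, -b-> t5, -b-> t6
  t2 = ((0 + 0) | 0)\{a,c} | a.a.c.(0 | 0) → -a-> t5
  t3 = (b.0)\{a,c} | a.a.c.(0 | 0) → -a-> t6, -b-> t7
  t4 = ((0 + 0) | b.0 + b.b.0)\{a,c} | c.(0 | 0) → -b-> t8, -b-> t9, -c-> t10
  t5 = ((0 + 0) | 0)\{a,c} | a.c.(0 | 0) → -a-> t8
  t6 = (b.0)\{a,c} | a.c.(0 | 0) → -a-> t9, -b-> t11
  t7 = 0\{a,c} | a.a.c.(0 | 0) → -a-> t11
  t8 = ((0 + 0) | 0)\{a,c} | c.(0 | 0) → -c-> t12
  t9 = (b.0)\{a,c} | c.(0 | 0) → -b-> t13, -c-> t14
  t10 = ((0 + 0) | b.0 + b.b.0)\{a,c} | (0 | 0) → -b-> t12, -b-> t14
  t11 = 0\{a,c} | a.c.(0 | 0) → -a-> t13
  t12 = ((0 + 0) | 0)\{a,c} | (0 | 0) → ·
  t13 = 0\{a,c} | c.(0 | 0) → -c-> t15
  t14 = (b.0)\{a,c} | (0 | 0) → -b-> t15
  t15 = 0\{a,c} | (0 | 0) → ·
Run σ = ⟨ac⟩ on P: start {s0}
  [1] a ⇒ {s1}
  [2] c ⇒ {s6}
  ✓ P
Run σ = ⟨ac⟩ on Q: start {t0}
  [1] a ⇒ {t1}
  [2] c ⇒ no successor for Q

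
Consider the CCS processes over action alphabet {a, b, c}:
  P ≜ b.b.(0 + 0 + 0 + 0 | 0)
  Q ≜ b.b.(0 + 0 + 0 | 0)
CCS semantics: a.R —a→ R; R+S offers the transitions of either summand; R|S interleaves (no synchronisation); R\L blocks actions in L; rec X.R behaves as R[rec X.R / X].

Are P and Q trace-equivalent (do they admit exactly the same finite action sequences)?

YES

Reachable graph of P (3 states):
  u0 = b.b.(0 + 0 + 0 + 0 | 0) :: ··b··> u1
  u1 = b.(0 + 0 + 0 + 0 | 0) :: ··b··> u2
  u2 = 0 + 0 + 0 + 0 | 0 :: stopped
Reachable graph of Q (3 states):
  v0 = b.b.(0 + 0 + 0 | 0) :: ··b··> v1
  v1 = b.(0 + 0 + 0 | 0) :: ··b··> v2
  v2 = 0 + 0 + 0 | 0 :: stopped
Coarsest stable partition (strong bisimilarity classes):
  B0 = {u0, v0}
  B1 = {u1, v1}
  B2 = {u2, v2}
u0 ∈ B0, v0 ∈ B0 → same block
Bisimilar ⇒ trace-equivalent.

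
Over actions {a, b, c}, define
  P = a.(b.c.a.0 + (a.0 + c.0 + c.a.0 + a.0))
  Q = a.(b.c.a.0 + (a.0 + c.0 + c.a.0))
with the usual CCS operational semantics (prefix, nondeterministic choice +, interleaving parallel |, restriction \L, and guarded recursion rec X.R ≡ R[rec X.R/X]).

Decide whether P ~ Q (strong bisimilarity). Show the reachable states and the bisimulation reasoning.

P ~ Q

LTS(P): 5 reachable states
  p0 = a.(b.c.a.0 + (a.0 + c.0 + c.a.0 + a.0)) has moves ··a··> p1
  p1 = b.c.a.0 + (a.0 + c.0 + c.a.0 + a.0) has moves ··a··> p2, ··b··> p3, ··c··> p2, ··c··> p4
  p2 = 0 has moves stopped
  p3 = c.a.0 has moves ··c··> p4
  p4 = a.0 has moves ··a··> p2
LTS(Q): 5 reachable states
  q0 = a.(b.c.a.0 + (a.0 + c.0 + c.a.0)) has moves ··a··> q1
  q1 = b.c.a.0 + (a.0 + c.0 + c.a.0) has moves ··a··> q2, ··b··> q3, ··c··> q2, ··c··> q4
  q2 = 0 has moves stopped
  q3 = c.a.0 has moves ··c··> q4
  q4 = a.0 has moves ··a··> q2
Coarsest stable partition (strong bisimilarity classes):
  B0 = {p0, q0}
  B1 = {p1, q1}
  B2 = {p3, q3}
  B3 = {p4, q4}
  B4 = {p2, q2}
p0 ∈ B0, q0 ∈ B0 → same block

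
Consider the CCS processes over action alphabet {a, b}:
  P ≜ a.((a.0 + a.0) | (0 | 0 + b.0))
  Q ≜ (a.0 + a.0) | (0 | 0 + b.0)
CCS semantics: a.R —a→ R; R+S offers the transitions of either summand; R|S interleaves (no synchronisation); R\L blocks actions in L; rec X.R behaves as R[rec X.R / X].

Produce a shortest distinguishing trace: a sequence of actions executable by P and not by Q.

LTS(P): 5 reachable states
  u0 = a.((a.0 + a.0) | (0 | 0 + b.0)) :: —a→ u1
  u1 = (a.0 + a.0) | (0 | 0 + b.0) :: —a→ u2, —b→ u3
  u2 = 0 | (0 | 0 + b.0) :: —b→ u4
  u3 = (a.0 + a.0) | 0 :: —a→ u4
  u4 = 0 | 0 :: ∅
LTS(Q): 4 reachable states
  v0 = (a.0 + a.0) | (0 | 0 + b.0) :: —a→ v1, —b→ v2
  v1 = 0 | (0 | 0 + b.0) :: —b→ v3
  v2 = (a.0 + a.0) | 0 :: —a→ v3
  v3 = 0 | 0 :: ∅
Run σ = ⟨aa⟩ on P: start {u0}
  step 1 (a): {u1}
  step 2 (a): {u2}
  P completes σ.
Run σ = ⟨aa⟩ on Q: start {v0}
  step 1 (a): {v1}
  step 2 (a): ∅  — Q cannot continue

aa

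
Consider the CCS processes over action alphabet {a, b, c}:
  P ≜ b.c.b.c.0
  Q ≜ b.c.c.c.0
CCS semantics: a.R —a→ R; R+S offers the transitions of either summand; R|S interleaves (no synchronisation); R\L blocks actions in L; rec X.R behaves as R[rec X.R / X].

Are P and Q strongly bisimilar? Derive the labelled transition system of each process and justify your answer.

P ≁ Q

Reachable graph of P (5 states):
  s0 = b.c.b.c.0 :: —b→ s1
  s1 = c.b.c.0 :: —c→ s2
  s2 = b.c.0 :: —b→ s3
  s3 = c.0 :: —c→ s4
  s4 = 0 :: ·
Reachable graph of Q (5 states):
  t0 = b.c.c.c.0 :: —b→ t1
  t1 = c.c.c.0 :: —c→ t2
  t2 = c.c.0 :: —c→ t3
  t3 = c.0 :: —c→ t4
  t4 = 0 :: ·
Coarsest stable partition (strong bisimilarity classes):
  B0 = {s0}
  B1 = {s1}
  B2 = {s2}
  B3 = {s3, t3}
  B4 = {s4, t4}
  B5 = {t0}
  B6 = {t1}
  B7 = {t2}
s0 ∈ B0, t0 ∈ B5 → different blocks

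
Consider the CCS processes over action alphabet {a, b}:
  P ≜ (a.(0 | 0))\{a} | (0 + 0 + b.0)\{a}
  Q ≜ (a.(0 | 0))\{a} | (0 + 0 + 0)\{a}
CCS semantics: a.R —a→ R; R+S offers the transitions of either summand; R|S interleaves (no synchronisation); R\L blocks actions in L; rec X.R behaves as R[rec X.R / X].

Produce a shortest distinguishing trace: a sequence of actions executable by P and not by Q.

LTS(P): 2 reachable states
  s0 = (a.(0 | 0))\{a} | (0 + 0 + b.0)\{a} :: -b-> s1
  s1 = (a.(0 | 0))\{a} | 0\{a} :: (no moves)
LTS(Q): 1 reachable states
  t0 = (a.(0 | 0))\{a} | (0 + 0 + 0)\{a} :: (no moves)
Trace ⟨b⟩ through P, begin at {s0}:
  [1] b ⇒ {s1}
  ✓ P
Trace ⟨b⟩ through Q, begin at {t0}:
  [1] b ⇒ ∅  — Q cannot continue

b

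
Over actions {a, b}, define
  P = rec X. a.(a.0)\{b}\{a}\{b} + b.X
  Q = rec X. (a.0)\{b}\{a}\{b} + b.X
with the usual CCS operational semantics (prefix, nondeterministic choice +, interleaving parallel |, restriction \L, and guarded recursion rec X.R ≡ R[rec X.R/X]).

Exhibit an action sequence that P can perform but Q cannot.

Reachable graph of P (2 states):
  p0 = rec X. a.(a.0)\{b}\{a}\{b} + b.X :: -a-> p1, -b-> p0
  p1 = (a.0)\{b}\{a}\{b} :: stopped
Reachable graph of Q (1 states):
  q0 = rec X. (a.0)\{b}\{a}\{b} + b.X :: -b-> q0
Executing a from P (initial set {p0}):
  [1] a ⇒ {p1}
  P completes σ.
Executing a from Q (initial set {q0}):
  [1] a ⇒ ∅  — Q cannot continue

a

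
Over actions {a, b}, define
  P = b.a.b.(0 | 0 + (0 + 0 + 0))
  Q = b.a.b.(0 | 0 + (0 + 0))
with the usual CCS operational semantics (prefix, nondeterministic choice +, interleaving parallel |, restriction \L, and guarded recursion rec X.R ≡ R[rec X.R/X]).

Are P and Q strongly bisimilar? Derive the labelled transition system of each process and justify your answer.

LTS(P): 4 reachable states
  m0 = b.a.b.(0 | 0 + (0 + 0 + 0)) :: --b--▸ m1
  m1 = a.b.(0 | 0 + (0 + 0 + 0)) :: --a--▸ m2
  m2 = b.(0 | 0 + (0 + 0 + 0)) :: --b--▸ m3
  m3 = 0 | 0 + (0 + 0 + 0) :: ·
LTS(Q): 4 reachable states
  n0 = b.a.b.(0 | 0 + (0 + 0)) :: --b--▸ n1
  n1 = a.b.(0 | 0 + (0 + 0)) :: --a--▸ n2
  n2 = b.(0 | 0 + (0 + 0)) :: --b--▸ n3
  n3 = 0 | 0 + (0 + 0) :: ·
Coarsest stable partition (strong bisimilarity classes):
  B0 = {m0, n0}
  B1 = {m1, n1}
  B2 = {m2, n2}
  B3 = {m3, n3}
m0 ∈ B0, n0 ∈ B0 → same block

bisimilar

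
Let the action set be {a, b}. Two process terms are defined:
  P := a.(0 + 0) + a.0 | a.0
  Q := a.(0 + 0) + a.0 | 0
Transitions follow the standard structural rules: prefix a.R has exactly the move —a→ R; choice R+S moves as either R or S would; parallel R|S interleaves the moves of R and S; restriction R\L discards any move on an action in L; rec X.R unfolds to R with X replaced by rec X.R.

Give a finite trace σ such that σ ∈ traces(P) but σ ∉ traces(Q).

aa

P's transition system — 5 states:
  p0 = a.(0 + 0) + a.0 | a.0 :: -a-> p1, -a-> p2, -a-> p3
  p1 = 0 + 0 :: stopped
  p2 = 0 | a.0 :: -a-> p4
  p3 = a.0 | 0 :: -a-> p4
  p4 = 0 | 0 :: stopped
Q's transition system — 3 states:
  q0 = a.(0 + 0) + a.0 | 0 :: -a-> q1, -a-> q2
  q1 = 0 + 0 :: stopped
  q2 = 0 | 0 :: stopped
Executing aa from P (initial set {p0}):
  [1] a ⇒ {p1, p2, p3}
  [2] a ⇒ {p4}
  ✓ P
Executing aa from Q (initial set {q0}):
  [1] a ⇒ {q1, q2}
  [2] a ⇒ ∅  — Q cannot continue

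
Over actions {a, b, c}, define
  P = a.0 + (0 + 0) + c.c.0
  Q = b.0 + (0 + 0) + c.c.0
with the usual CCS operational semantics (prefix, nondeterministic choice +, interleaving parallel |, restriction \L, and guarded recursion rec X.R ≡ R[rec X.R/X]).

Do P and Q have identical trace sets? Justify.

trace-distinct — witness ⟨a⟩

LTS(P): 3 reachable states
  u0 = a.0 + (0 + 0) + c.c.0 :: -a-> u1, -c-> u2
  u1 = 0 :: ∅
  u2 = c.0 :: -c-> u1
LTS(Q): 3 reachable states
  v0 = b.0 + (0 + 0) + c.c.0 :: -b-> v1, -c-> v2
  v1 = 0 :: ∅
  v2 = c.0 :: -c-> v1
Executing a from P (initial set {u0}):
  step 1 (a): {u1}
  P completes σ.
Executing a from Q (initial set {v0}):
  step 1 (a): no successor for Q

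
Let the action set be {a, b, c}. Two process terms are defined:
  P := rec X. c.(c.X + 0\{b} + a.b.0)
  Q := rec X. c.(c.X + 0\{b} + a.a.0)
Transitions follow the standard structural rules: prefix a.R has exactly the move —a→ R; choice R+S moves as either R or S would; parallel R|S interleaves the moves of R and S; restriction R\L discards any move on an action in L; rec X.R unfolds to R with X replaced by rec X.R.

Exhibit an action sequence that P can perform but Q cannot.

cab

P's transition system — 4 states:
  p0 = rec X. c.(c.X + 0\{b} + a.b.0) | ··c··> p1
  p1 = c.(rec X. c.(c.X + 0\{b} + a.b.0)) + 0\{b} + a.b.0 | ··a··> p2, ··c··> p0
  p2 = b.0 | ··b··> p3
  p3 = 0 | ∅
Q's transition system — 4 states:
  q0 = rec X. c.(c.X + 0\{b} + a.a.0) | ··c··> q1
  q1 = c.(rec X. c.(c.X + 0\{b} + a.a.0)) + 0\{b} + a.a.0 | ··a··> q2, ··c··> q0
  q2 = a.0 | ··a··> q3
  q3 = 0 | ∅
Executing cab from P (initial set {p0}):
  [1] c ⇒ {p1}
  [2] a ⇒ {p2}
  [3] b ⇒ {p3}
  — P admits the full trace.
Executing cab from Q (initial set {q0}):
  [1] c ⇒ {q1}
  [2] a ⇒ {q2}
  [3] b ⇒ no successor for Q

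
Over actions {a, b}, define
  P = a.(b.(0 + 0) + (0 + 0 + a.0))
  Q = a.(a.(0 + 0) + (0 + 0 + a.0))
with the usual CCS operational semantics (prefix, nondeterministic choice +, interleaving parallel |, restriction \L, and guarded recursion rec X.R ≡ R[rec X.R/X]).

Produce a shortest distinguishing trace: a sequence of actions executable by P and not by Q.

ab

P's transition system — 4 states:
  u0 = a.(b.(0 + 0) + (0 + 0 + a.0)) | --a--▸ u1
  u1 = b.(0 + 0) + (0 + 0 + a.0) | --a--▸ u2, --b--▸ u3
  u2 = 0 | stopped
  u3 = 0 + 0 | stopped
Q's transition system — 4 states:
  v0 = a.(a.(0 + 0) + (0 + 0 + a.0)) | --a--▸ v1
  v1 = a.(0 + 0) + (0 + 0 + a.0) | --a--▸ v2, --a--▸ v3
  v2 = 0 | stopped
  v3 = 0 + 0 | stopped
Trace ⟨ab⟩ through P, begin at {u0}:
  after a @ step 1: {u1}
  after b @ step 2: {u3}
  P completes σ.
Trace ⟨ab⟩ through Q, begin at {v0}:
  after a @ step 1: {v1}
  after b @ step 2: no successor for Q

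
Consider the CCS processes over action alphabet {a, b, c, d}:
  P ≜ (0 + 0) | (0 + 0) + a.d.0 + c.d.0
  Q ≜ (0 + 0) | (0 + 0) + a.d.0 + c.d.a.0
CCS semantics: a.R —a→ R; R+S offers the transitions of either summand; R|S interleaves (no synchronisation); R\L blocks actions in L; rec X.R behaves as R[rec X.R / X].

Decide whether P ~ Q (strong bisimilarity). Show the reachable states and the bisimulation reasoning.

Reachable graph of P (3 states):
  m0 = (0 + 0) | (0 + 0) + a.d.0 + c.d.0 :: --a--▸ m1, --c--▸ m1
  m1 = d.0 :: --d--▸ m2
  m2 = 0 :: (no moves)
Reachable graph of Q (5 states):
  n0 = (0 + 0) | (0 + 0) + a.d.0 + c.d.a.0 :: --a--▸ n1, --c--▸ n2
  n1 = d.0 :: --d--▸ n3
  n2 = d.a.0 :: --d--▸ n4
  n3 = 0 :: (no moves)
  n4 = a.0 :: --a--▸ n3
Partition-refinement fixed point:
  B0 = {m0}
  B1 = {m1, n1}
  B2 = {m2, n3}
  B3 = {n0}
  B4 = {n2}
  B5 = {n4}
m0 ∈ B0, n0 ∈ B3 → different blocks

NO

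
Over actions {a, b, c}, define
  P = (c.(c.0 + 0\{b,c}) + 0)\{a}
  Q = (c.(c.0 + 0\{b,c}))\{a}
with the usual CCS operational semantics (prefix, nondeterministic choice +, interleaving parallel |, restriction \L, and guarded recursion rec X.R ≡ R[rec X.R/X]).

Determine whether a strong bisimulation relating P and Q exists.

bisimilar

Reachable graph of P (3 states):
  p0 = (c.(c.0 + 0\{b,c}) + 0)\{a} ⊢ =c=> p1
  p1 = (c.0 + 0\{b,c})\{a} ⊢ =c=> p2
  p2 = 0\{a} ⊢ stopped
Reachable graph of Q (3 states):
  q0 = (c.(c.0 + 0\{b,c}))\{a} ⊢ =c=> q1
  q1 = (c.0 + 0\{b,c})\{a} ⊢ =c=> q2
  q2 = 0\{a} ⊢ stopped
Bisimilarity quotient blocks:
  B0 = {p0, q0}
  B1 = {p1, q1}
  B2 = {p2, q2}
p0 ∈ B0, q0 ∈ B0 → same block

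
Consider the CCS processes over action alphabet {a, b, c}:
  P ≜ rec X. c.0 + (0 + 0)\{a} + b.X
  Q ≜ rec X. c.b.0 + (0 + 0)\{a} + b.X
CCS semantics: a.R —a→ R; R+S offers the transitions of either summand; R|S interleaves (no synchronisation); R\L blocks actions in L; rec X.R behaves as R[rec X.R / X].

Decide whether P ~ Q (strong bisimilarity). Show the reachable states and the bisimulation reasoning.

LTS(P): 2 reachable states
  u0 = rec X. c.0 + (0 + 0)\{a} + b.X | ··b··> u0, ··c··> u1
  u1 = 0 | (no moves)
LTS(Q): 3 reachable states
  v0 = rec X. c.b.0 + (0 + 0)\{a} + b.X | ··b··> v0, ··c··> v1
  v1 = b.0 | ··b··> v2
  v2 = 0 | (no moves)
Coarsest stable partition (strong bisimilarity classes):
  B0 = {u0}
  B1 = {u1, v2}
  B2 = {v0}
  B3 = {v1}
u0 ∈ B0, v0 ∈ B2 → different blocks

NO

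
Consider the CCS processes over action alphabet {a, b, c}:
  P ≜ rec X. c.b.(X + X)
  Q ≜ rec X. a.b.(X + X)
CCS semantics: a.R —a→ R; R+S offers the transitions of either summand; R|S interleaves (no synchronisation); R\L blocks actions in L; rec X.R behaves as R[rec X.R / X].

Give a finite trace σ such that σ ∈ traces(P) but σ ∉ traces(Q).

c

P's transition system — 3 states:
  p0 = rec X. c.b.(X + X) has moves -c-> p1
  p1 = b.((rec X. c.b.(X + X)) + (rec X. c.b.(X + X))) has moves -b-> p2
  p2 = (rec X. c.b.(X + X)) + (rec X. c.b.(X + X)) has moves -c-> p1
Q's transition system — 3 states:
  q0 = rec X. a.b.(X + X) has moves -a-> q1
  q1 = b.((rec X. a.b.(X + X)) + (rec X. a.b.(X + X))) has moves -b-> q2
  q2 = (rec X. a.b.(X + X)) + (rec X. a.b.(X + X)) has moves -a-> q1
Run σ = ⟨c⟩ on P: start {p0}
  [1] c ⇒ {p1}
  ✓ P
Run σ = ⟨c⟩ on Q: start {q0}
  [1] c ⇒ ∅  — Q cannot continue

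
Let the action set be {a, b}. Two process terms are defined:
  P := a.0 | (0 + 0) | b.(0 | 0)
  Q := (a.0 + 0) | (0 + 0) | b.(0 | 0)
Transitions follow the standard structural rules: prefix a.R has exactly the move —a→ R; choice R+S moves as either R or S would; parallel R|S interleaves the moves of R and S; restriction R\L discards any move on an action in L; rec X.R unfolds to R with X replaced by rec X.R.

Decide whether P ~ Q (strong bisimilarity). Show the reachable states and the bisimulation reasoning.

Reachable graph of P (4 states):
  p0 = a.0 | (0 + 0) | b.(0 | 0) ⊢ ··a··> p1, ··b··> p2
  p1 = 0 | (0 + 0) | b.(0 | 0) ⊢ ··b··> p3
  p2 = a.0 | (0 + 0) | (0 | 0) ⊢ ··a··> p3
  p3 = 0 | (0 + 0) | (0 | 0) ⊢ ∅
Reachable graph of Q (4 states):
  q0 = (a.0 + 0) | (0 + 0) | b.(0 | 0) ⊢ ··a··> q1, ··b··> q2
  q1 = 0 | (0 + 0) | b.(0 | 0) ⊢ ··b··> q3
  q2 = (a.0 + 0) | (0 + 0) | (0 | 0) ⊢ ··a··> q3
  q3 = 0 | (0 + 0) | (0 | 0) ⊢ ∅
Partition-refinement fixed point:
  B0 = {p0, q0}
  B1 = {p2, q2}
  B2 = {p3, q3}
  B3 = {p1, q1}
p0 ∈ B0, q0 ∈ B0 → same block

bisimilar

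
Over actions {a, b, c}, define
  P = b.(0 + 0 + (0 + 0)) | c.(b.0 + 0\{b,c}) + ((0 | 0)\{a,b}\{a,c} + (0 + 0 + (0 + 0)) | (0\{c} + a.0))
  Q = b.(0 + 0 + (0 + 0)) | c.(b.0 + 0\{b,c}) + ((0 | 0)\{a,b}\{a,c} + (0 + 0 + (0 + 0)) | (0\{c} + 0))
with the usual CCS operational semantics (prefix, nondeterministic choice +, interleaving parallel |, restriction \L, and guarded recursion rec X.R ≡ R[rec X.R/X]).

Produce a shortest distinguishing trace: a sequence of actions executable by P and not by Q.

LTS(P): 6 reachable states
  u0 = b.(0 + 0 + (0 + 0)) | c.(b.0 + 0\{b,c}) + ((0 | 0)\{a,b}\{a,c} + (0 + 0 + (0 + 0)) | (0\{c} + a.0)) :: =a=> u1, =b=> u2, =c=> u3
  u1 = (0 + 0 + (0 + 0)) | 0 :: deadlocked
  u2 = (0 + 0 + (0 + 0)) | c.(b.0 + 0\{b,c}) :: =c=> u4
  u3 = b.(0 + 0 + (0 + 0)) | (b.0 + 0\{b,c}) :: =b=> u4, =b=> u5
  u4 = (0 + 0 + (0 + 0)) | (b.0 + 0\{b,c}) :: =b=> u1
  u5 = b.(0 + 0 + (0 + 0)) | 0 :: =b=> u1
LTS(Q): 6 reachable states
  v0 = b.(0 + 0 + (0 + 0)) | c.(b.0 + 0\{b,c}) + ((0 | 0)\{a,b}\{a,c} + (0 + 0 + (0 + 0)) | (0\{c} + 0)) :: =b=> v1, =c=> v2
  v1 = (0 + 0 + (0 + 0)) | c.(b.0 + 0\{b,c}) :: =c=> v3
  v2 = b.(0 + 0 + (0 + 0)) | (b.0 + 0\{b,c}) :: =b=> v3, =b=> v4
  v3 = (0 + 0 + (0 + 0)) | (b.0 + 0\{b,c}) :: =b=> v5
  v4 = b.(0 + 0 + (0 + 0)) | 0 :: =b=> v5
  v5 = (0 + 0 + (0 + 0)) | 0 :: deadlocked
Run σ = ⟨a⟩ on P: start {u0}
  [1] a ⇒ {u1}
  — P admits the full trace.
Run σ = ⟨a⟩ on Q: start {v0}
  [1] a ⇒ no successor for Q

a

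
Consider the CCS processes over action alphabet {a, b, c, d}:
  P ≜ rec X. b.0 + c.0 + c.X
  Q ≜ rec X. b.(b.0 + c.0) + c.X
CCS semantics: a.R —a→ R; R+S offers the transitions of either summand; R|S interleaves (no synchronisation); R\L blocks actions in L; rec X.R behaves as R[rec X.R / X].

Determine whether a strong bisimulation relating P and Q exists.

P's transition system — 2 states:
  u0 = rec X. b.0 + c.0 + c.X has moves -b-> u1, -c-> u0, -c-> u1
  u1 = 0 has moves stopped
Q's transition system — 3 states:
  v0 = rec X. b.(b.0 + c.0) + c.X has moves -b-> v1, -c-> v0
  v1 = b.0 + c.0 has moves -b-> v2, -c-> v2
  v2 = 0 has moves stopped
Coarsest stable partition (strong bisimilarity classes):
  B0 = {u0}
  B1 = {u1, v2}
  B2 = {v0}
  B3 = {v1}
u0 ∈ B0, v0 ∈ B2 → different blocks

not bisimilar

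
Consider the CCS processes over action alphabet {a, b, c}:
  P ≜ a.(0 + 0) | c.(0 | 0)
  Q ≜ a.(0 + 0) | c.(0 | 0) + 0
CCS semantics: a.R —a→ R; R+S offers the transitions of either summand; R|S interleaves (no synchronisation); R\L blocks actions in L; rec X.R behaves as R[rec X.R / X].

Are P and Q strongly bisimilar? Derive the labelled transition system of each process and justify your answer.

bisimilar

P's transition system — 4 states:
  s0 = a.(0 + 0) | c.(0 | 0) ⊢ -a-> s1, -c-> s2
  s1 = (0 + 0) | c.(0 | 0) ⊢ -c-> s3
  s2 = a.(0 + 0) | (0 | 0) ⊢ -a-> s3
  s3 = (0 + 0) | (0 | 0) ⊢ ∅
Q's transition system — 4 states:
  t0 = a.(0 + 0) | c.(0 | 0) + 0 ⊢ -a-> t1, -c-> t2
  t1 = (0 + 0) | c.(0 | 0) ⊢ -c-> t3
  t2 = a.(0 + 0) | (0 | 0) ⊢ -a-> t3
  t3 = (0 + 0) | (0 | 0) ⊢ ∅
Bisimilarity quotient blocks:
  B0 = {s0, t0}
  B1 = {s1, t1}
  B2 = {s3, t3}
  B3 = {s2, t2}
s0 ∈ B0, t0 ∈ B0 → same block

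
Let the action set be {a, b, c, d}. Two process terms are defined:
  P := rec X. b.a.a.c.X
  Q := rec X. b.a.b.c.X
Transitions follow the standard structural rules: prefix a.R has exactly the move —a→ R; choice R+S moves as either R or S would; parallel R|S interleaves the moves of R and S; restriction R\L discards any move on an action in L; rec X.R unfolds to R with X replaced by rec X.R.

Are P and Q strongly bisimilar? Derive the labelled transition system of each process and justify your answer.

P ≁ Q

LTS(P): 4 reachable states
  p0 = rec X. b.a.a.c.X → -b-> p1
  p1 = a.a.c.(rec X. b.a.a.c.X) → -a-> p2
  p2 = a.c.(rec X. b.a.a.c.X) → -a-> p3
  p3 = c.(rec X. b.a.a.c.X) → -c-> p0
LTS(Q): 4 reachable states
  q0 = rec X. b.a.b.c.X → -b-> q1
  q1 = a.b.c.(rec X. b.a.b.c.X) → -a-> q2
  q2 = b.c.(rec X. b.a.b.c.X) → -b-> q3
  q3 = c.(rec X. b.a.b.c.X) → -c-> q0
Partition-refinement fixed point:
  B0 = {p0}
  B1 = {p1}
  B2 = {p2}
  B3 = {p3}
  B4 = {q0}
  B5 = {q1}
  B6 = {q2}
  B7 = {q3}
p0 ∈ B0, q0 ∈ B4 → different blocks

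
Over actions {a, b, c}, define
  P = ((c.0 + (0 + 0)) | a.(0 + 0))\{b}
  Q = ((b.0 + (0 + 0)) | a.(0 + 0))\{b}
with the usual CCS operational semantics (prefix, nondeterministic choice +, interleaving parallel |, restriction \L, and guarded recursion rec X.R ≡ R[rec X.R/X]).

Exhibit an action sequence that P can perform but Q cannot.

c

LTS(P): 4 reachable states
  u0 = ((c.0 + (0 + 0)) | a.(0 + 0))\{b} :: ··a··> u1, ··c··> u2
  u1 = ((c.0 + (0 + 0)) | (0 + 0))\{b} :: ··c··> u3
  u2 = (0 | a.(0 + 0))\{b} :: ··a··> u3
  u3 = (0 | (0 + 0))\{b} :: (no moves)
LTS(Q): 2 reachable states
  v0 = ((b.0 + (0 + 0)) | a.(0 + 0))\{b} :: ··a··> v1
  v1 = ((b.0 + (0 + 0)) | (0 + 0))\{b} :: (no moves)
Run σ = ⟨c⟩ on P: start {u0}
  after c @ step 1: {u2}
  P completes σ.
Run σ = ⟨c⟩ on Q: start {v0}
  after c @ step 1: ∅  — Q cannot continue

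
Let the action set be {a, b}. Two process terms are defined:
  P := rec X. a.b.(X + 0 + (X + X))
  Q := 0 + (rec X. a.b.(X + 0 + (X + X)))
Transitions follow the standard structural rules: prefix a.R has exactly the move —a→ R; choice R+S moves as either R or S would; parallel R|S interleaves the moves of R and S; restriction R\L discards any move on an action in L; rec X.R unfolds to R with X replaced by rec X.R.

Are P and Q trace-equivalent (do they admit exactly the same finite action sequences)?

traces(P) = traces(Q)

P's transition system — 3 states:
  m0 = rec X. a.b.(X + 0 + (X + X)) :: ··a··> m1
  m1 = b.((rec X. a.b.(X + 0 + (X + X))) + 0 + ((rec X. a.b.(X + 0 + (X + X))) + (rec X. a.b.(X + 0 + (X + X))))) :: ··b··> m2
  m2 = (rec X. a.b.(X + 0 + (X + X))) + 0 + ((rec X. a.b.(X + 0 + (X + X))) + (rec X. a.b.(X + 0 + (X + X)))) :: ··a··> m1
Q's transition system — 3 states:
  n0 = 0 + (rec X. a.b.(X + 0 + (X + X))) :: ··a··> n1
  n1 = b.((rec X. a.b.(X + 0 + (X + X))) + 0 + ((rec X. a.b.(X + 0 + (X + X))) + (rec X. a.b.(X + 0 + (X + X))))) :: ··b··> n2
  n2 = (rec X. a.b.(X + 0 + (X + X))) + 0 + ((rec X. a.b.(X + 0 + (X + X))) + (rec X. a.b.(X + 0 + (X + X)))) :: ··a··> n1
Coarsest stable partition (strong bisimilarity classes):
  B0 = {m0, m2, n0, n2}
  B1 = {m1, n1}
m0 ∈ B0, n0 ∈ B0 → same block
Bisimilar ⇒ trace-equivalent.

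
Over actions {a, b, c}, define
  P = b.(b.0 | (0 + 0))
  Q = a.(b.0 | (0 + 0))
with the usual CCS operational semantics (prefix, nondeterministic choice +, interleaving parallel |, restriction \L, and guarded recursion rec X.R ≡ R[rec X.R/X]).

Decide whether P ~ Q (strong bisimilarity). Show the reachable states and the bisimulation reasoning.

not bisimilar

LTS(P): 3 reachable states
  m0 = b.(b.0 | (0 + 0)) :: -b-> m1
  m1 = b.0 | (0 + 0) :: -b-> m2
  m2 = 0 | (0 + 0) :: ·
LTS(Q): 3 reachable states
  n0 = a.(b.0 | (0 + 0)) :: -a-> n1
  n1 = b.0 | (0 + 0) :: -b-> n2
  n2 = 0 | (0 + 0) :: ·
Coarsest stable partition (strong bisimilarity classes):
  B0 = {m0}
  B1 = {m1, n1}
  B2 = {m2, n2}
  B3 = {n0}
m0 ∈ B0, n0 ∈ B3 → different blocks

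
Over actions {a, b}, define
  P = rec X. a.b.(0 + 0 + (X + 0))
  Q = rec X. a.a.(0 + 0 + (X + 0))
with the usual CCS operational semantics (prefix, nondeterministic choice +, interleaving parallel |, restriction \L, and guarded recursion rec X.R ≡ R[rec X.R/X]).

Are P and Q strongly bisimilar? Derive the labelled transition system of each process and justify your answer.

NO

P's transition system — 3 states:
  s0 = rec X. a.b.(0 + 0 + (X + 0)) ⊢ --a--▸ s1
  s1 = b.(0 + 0 + ((rec X. a.b.(0 + 0 + (X + 0))) + 0)) ⊢ --b--▸ s2
  s2 = 0 + 0 + ((rec X. a.b.(0 + 0 + (X + 0))) + 0) ⊢ --a--▸ s1
Q's transition system — 3 states:
  t0 = rec X. a.a.(0 + 0 + (X + 0)) ⊢ --a--▸ t1
  t1 = a.(0 + 0 + ((rec X. a.a.(0 + 0 + (X + 0))) + 0)) ⊢ --a--▸ t2
  t2 = 0 + 0 + ((rec X. a.a.(0 + 0 + (X + 0))) + 0) ⊢ --a--▸ t1
Coarsest stable partition (strong bisimilarity classes):
  B0 = {s0, s2}
  B1 = {s1}
  B2 = {t0, t1, t2}
s0 ∈ B0, t0 ∈ B2 → different blocks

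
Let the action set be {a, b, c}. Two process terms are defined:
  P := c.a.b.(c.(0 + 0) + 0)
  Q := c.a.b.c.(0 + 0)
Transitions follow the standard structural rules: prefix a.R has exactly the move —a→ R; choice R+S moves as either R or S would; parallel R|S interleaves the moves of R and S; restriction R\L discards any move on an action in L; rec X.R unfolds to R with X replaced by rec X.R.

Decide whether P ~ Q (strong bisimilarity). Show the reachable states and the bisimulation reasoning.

bisimilar

LTS(P): 5 reachable states
  u0 = c.a.b.(c.(0 + 0) + 0) | ··c··> u1
  u1 = a.b.(c.(0 + 0) + 0) | ··a··> u2
  u2 = b.(c.(0 + 0) + 0) | ··b··> u3
  u3 = c.(0 + 0) + 0 | ··c··> u4
  u4 = 0 + 0 | ·
LTS(Q): 5 reachable states
  v0 = c.a.b.c.(0 + 0) | ··c··> v1
  v1 = a.b.c.(0 + 0) | ··a··> v2
  v2 = b.c.(0 + 0) | ··b··> v3
  v3 = c.(0 + 0) | ··c··> v4
  v4 = 0 + 0 | ·
Bisimilarity quotient blocks:
  B0 = {u0, v0}
  B1 = {u1, v1}
  B2 = {u2, v2}
  B3 = {u3, v3}
  B4 = {u4, v4}
u0 ∈ B0, v0 ∈ B0 → same block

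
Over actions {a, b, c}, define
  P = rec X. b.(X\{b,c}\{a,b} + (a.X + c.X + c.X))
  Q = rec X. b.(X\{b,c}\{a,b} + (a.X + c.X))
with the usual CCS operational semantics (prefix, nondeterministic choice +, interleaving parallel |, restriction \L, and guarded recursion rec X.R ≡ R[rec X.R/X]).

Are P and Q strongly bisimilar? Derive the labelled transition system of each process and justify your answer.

YES

LTS(P): 2 reachable states
  m0 = rec X. b.(X\{b,c}\{a,b} + (a.X + c.X + c.X)) :: -b-> m1
  m1 = (rec X. b.(X\{b,c}\{a,b} + (a.X + c.X + c.X)))\{b,c}\{a,b} + (a.(rec X. b.(X\{b,c}\{a,b} + (a.X + c.X + c.X))) + c.(rec X. b.(X\{b,c}\{a,b} + (a.X + c.X + c.X))) + c.(rec X. b.(X\{b,c}\{a,b} + (a.X + c.X + c.X)))) :: -a-> m0, -c-> m0
LTS(Q): 2 reachable states
  n0 = rec X. b.(X\{b,c}\{a,b} + (a.X + c.X)) :: -b-> n1
  n1 = (rec X. b.(X\{b,c}\{a,b} + (a.X + c.X)))\{b,c}\{a,b} + (a.(rec X. b.(X\{b,c}\{a,b} + (a.X + c.X))) + c.(rec X. b.(X\{b,c}\{a,b} + (a.X + c.X)))) :: -a-> n0, -c-> n0
Partition-refinement fixed point:
  B0 = {m0, n0}
  B1 = {m1, n1}
m0 ∈ B0, n0 ∈ B0 → same block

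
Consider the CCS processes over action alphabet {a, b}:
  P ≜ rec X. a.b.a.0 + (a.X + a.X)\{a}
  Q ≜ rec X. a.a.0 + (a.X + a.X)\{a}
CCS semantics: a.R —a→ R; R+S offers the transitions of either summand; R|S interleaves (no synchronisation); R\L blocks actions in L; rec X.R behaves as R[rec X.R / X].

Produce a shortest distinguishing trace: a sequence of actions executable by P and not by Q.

ab

Reachable graph of P (4 states):
  s0 = rec X. a.b.a.0 + (a.X + a.X)\{a} has moves =a=> s1
  s1 = b.a.0 has moves =b=> s2
  s2 = a.0 has moves =a=> s3
  s3 = 0 has moves ∅
Reachable graph of Q (3 states):
  t0 = rec X. a.a.0 + (a.X + a.X)\{a} has moves =a=> t1
  t1 = a.0 has moves =a=> t2
  t2 = 0 has moves ∅
Trace ⟨ab⟩ through P, begin at {s0}:
  step 1 (a): {s1}
  step 2 (b): {s2}
  P completes σ.
Trace ⟨ab⟩ through Q, begin at {t0}:
  step 1 (a): {t1}
  step 2 (b): ∅  — Q cannot continue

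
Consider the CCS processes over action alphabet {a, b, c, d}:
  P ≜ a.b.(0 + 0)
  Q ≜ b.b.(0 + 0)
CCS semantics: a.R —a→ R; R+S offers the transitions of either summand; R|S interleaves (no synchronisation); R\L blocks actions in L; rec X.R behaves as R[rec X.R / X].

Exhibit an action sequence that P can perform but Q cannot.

a

LTS(P): 3 reachable states
  s0 = a.b.(0 + 0) | ··a··> s1
  s1 = b.(0 + 0) | ··b··> s2
  s2 = 0 + 0 | ∅
LTS(Q): 3 reachable states
  t0 = b.b.(0 + 0) | ··b··> t1
  t1 = b.(0 + 0) | ··b··> t2
  t2 = 0 + 0 | ∅
Executing a from P (initial set {s0}):
  after a @ step 1: {s1}
  ✓ P
Executing a from Q (initial set {t0}):
  after a @ step 1: ∅  — Q cannot continue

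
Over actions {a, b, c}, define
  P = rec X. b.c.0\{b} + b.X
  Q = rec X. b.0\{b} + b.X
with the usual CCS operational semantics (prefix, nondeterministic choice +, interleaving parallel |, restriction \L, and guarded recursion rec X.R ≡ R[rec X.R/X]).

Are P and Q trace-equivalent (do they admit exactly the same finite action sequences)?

P's transition system — 3 states:
  u0 = rec X. b.c.0\{b} + b.X → —b→ u0, —b→ u1
  u1 = c.0\{b} → —c→ u2
  u2 = 0\{b} → ∅
Q's transition system — 2 states:
  v0 = rec X. b.0\{b} + b.X → —b→ v0, —b→ v1
  v1 = 0\{b} → ∅
Run σ = ⟨bc⟩ on P: start {u0}
  [1] b ⇒ {u0, u1}
  [2] c ⇒ {u2}
  P completes σ.
Run σ = ⟨bc⟩ on Q: start {v0}
  [1] b ⇒ {v0, v1}
  [2] c ⇒ ∅ (Q stuck)

traces(P) ≠ traces(Q) — witness ⟨bc⟩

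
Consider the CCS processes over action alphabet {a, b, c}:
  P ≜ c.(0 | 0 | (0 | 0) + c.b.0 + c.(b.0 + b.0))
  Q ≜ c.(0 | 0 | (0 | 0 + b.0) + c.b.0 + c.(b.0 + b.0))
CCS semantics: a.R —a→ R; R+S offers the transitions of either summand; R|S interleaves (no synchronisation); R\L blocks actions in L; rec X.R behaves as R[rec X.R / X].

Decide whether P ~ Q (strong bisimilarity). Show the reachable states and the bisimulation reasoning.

not bisimilar

P's transition system — 5 states:
  p0 = c.(0 | 0 | (0 | 0) + c.b.0 + c.(b.0 + b.0)) → =c=> p1
  p1 = 0 | 0 | (0 | 0) + c.b.0 + c.(b.0 + b.0) → =c=> p2, =c=> p3
  p2 = b.0 → =b=> p4
  p3 = b.0 + b.0 → =b=> p4
  p4 = 0 → ∅
Q's transition system — 6 states:
  q0 = c.(0 | 0 | (0 | 0 + b.0) + c.b.0 + c.(b.0 + b.0)) → =c=> q1
  q1 = 0 | 0 | (0 | 0 + b.0) + c.b.0 + c.(b.0 + b.0) → =b=> q2, =c=> q3, =c=> q4
  q2 = 0 | 0 | 0 → ∅
  q3 = b.0 → =b=> q5
  q4 = b.0 + b.0 → =b=> q5
  q5 = 0 → ∅
Coarsest stable partition (strong bisimilarity classes):
  B0 = {p0}
  B1 = {p1}
  B2 = {p2, p3, q3, q4}
  B3 = {p4, q2, q5}
  B4 = {q0}
  B5 = {q1}
p0 ∈ B0, q0 ∈ B4 → different blocks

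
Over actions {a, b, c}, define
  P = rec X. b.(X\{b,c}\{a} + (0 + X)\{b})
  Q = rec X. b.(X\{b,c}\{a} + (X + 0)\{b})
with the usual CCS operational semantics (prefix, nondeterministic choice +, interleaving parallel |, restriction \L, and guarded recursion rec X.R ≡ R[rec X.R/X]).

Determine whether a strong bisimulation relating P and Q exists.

Reachable graph of P (2 states):
  u0 = rec X. b.(X\{b,c}\{a} + (0 + X)\{b}) → ··b··> u1
  u1 = (rec X. b.(X\{b,c}\{a} + (0 + X)\{b}))\{b,c}\{a} + (0 + (rec X. b.(X\{b,c}\{a} + (0 + X)\{b})))\{b} → deadlocked
Reachable graph of Q (2 states):
  v0 = rec X. b.(X\{b,c}\{a} + (X + 0)\{b}) → ··b··> v1
  v1 = (rec X. b.(X\{b,c}\{a} + (X + 0)\{b}))\{b,c}\{a} + ((rec X. b.(X\{b,c}\{a} + (X + 0)\{b})) + 0)\{b} → deadlocked
Bisimilarity quotient blocks:
  B0 = {u0, v0}
  B1 = {u1, v1}
u0 ∈ B0, v0 ∈ B0 → same block

YES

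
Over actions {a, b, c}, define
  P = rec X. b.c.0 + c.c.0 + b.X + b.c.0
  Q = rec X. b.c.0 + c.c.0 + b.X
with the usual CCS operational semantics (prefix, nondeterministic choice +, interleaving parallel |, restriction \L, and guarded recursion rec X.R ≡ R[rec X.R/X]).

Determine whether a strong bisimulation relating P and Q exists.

Reachable graph of P (3 states):
  u0 = rec X. b.c.0 + c.c.0 + b.X + b.c.0 | =b=> u0, =b=> u1, =c=> u1
  u1 = c.0 | =c=> u2
  u2 = 0 | stopped
Reachable graph of Q (3 states):
  v0 = rec X. b.c.0 + c.c.0 + b.X | =b=> v0, =b=> v1, =c=> v1
  v1 = c.0 | =c=> v2
  v2 = 0 | stopped
Bisimilarity quotient blocks:
  B0 = {u0, v0}
  B1 = {u1, v1}
  B2 = {u2, v2}
u0 ∈ B0, v0 ∈ B0 → same block

YES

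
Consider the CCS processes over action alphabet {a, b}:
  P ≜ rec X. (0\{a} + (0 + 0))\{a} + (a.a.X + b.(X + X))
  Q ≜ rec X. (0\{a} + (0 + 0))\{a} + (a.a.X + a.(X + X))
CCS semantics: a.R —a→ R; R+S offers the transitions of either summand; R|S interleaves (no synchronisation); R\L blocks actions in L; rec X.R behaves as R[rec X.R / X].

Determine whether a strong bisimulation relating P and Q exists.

P ≁ Q

LTS(P): 3 reachable states
  u0 = rec X. (0\{a} + (0 + 0))\{a} + (a.a.X + b.(X + X)) | --a--▸ u1, --b--▸ u2
  u1 = a.(rec X. (0\{a} + (0 + 0))\{a} + (a.a.X + b.(X + X))) | --a--▸ u0
  u2 = (rec X. (0\{a} + (0 + 0))\{a} + (a.a.X + b.(X + X))) + (rec X. (0\{a} + (0 + 0))\{a} + (a.a.X + b.(X + X))) | --a--▸ u1, --b--▸ u2
LTS(Q): 3 reachable states
  v0 = rec X. (0\{a} + (0 + 0))\{a} + (a.a.X + a.(X + X)) | --a--▸ v1, --a--▸ v2
  v1 = (rec X. (0\{a} + (0 + 0))\{a} + (a.a.X + a.(X + X))) + (rec X. (0\{a} + (0 + 0))\{a} + (a.a.X + a.(X + X))) | --a--▸ v1, --a--▸ v2
  v2 = a.(rec X. (0\{a} + (0 + 0))\{a} + (a.a.X + a.(X + X))) | --a--▸ v0
Bisimilarity quotient blocks:
  B0 = {u0, u2}
  B1 = {u1}
  B2 = {v0, v1, v2}
u0 ∈ B0, v0 ∈ B2 → different blocks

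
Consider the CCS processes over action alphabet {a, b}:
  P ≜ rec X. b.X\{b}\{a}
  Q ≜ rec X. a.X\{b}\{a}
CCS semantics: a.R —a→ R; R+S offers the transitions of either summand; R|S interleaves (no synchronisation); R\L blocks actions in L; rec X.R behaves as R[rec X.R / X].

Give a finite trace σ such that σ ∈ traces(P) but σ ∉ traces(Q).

P's transition system — 2 states:
  u0 = rec X. b.X\{b}\{a} → =b=> u1
  u1 = (rec X. b.X\{b}\{a})\{b}\{a} → ·
Q's transition system — 2 states:
  v0 = rec X. a.X\{b}\{a} → =a=> v1
  v1 = (rec X. a.X\{b}\{a})\{b}\{a} → ·
Executing b from P (initial set {u0}):
  step 1 (b): {u1}
  — P admits the full trace.
Executing b from Q (initial set {v0}):
  step 1 (b): no successor for Q

b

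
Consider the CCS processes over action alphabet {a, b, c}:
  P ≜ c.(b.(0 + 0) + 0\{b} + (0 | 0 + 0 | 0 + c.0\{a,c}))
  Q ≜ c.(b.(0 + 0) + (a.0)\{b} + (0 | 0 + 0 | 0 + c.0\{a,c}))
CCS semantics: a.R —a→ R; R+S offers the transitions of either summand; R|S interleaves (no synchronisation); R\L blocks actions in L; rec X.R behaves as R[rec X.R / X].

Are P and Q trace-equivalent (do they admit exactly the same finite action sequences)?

Reachable graph of P (4 states):
  m0 = c.(b.(0 + 0) + 0\{b} + (0 | 0 + 0 | 0 + c.0\{a,c})) :: --c--▸ m1
  m1 = b.(0 + 0) + 0\{b} + (0 | 0 + 0 | 0 + c.0\{a,c}) :: --b--▸ m2, --c--▸ m3
  m2 = 0 + 0 :: deadlocked
  m3 = 0\{a,c} :: deadlocked
Reachable graph of Q (5 states):
  n0 = c.(b.(0 + 0) + (a.0)\{b} + (0 | 0 + 0 | 0 + c.0\{a,c})) :: --c--▸ n1
  n1 = b.(0 + 0) + (a.0)\{b} + (0 | 0 + 0 | 0 + c.0\{a,c}) :: --a--▸ n2, --b--▸ n3, --c--▸ n4
  n2 = 0\{b} :: deadlocked
  n3 = 0 + 0 :: deadlocked
  n4 = 0\{a,c} :: deadlocked
Executing ca from Q (initial set {n0}):
  step 1 (c): {n1}
  step 2 (a): {n2}
  — Q admits the full trace.
Executing ca from P (initial set {m0}):
  step 1 (c): {m1}
  step 2 (a): ∅  — P cannot continue

trace-distinct — witness ⟨ca⟩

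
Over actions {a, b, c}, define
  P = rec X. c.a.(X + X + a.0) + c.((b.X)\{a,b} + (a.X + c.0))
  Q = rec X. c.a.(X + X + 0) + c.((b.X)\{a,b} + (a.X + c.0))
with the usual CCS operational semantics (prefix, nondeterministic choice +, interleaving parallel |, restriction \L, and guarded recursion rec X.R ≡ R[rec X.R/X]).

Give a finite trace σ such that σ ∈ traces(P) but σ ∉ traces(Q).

LTS(P): 5 reachable states
  m0 = rec X. c.a.(X + X + a.0) + c.((b.X)\{a,b} + (a.X + c.0)) has moves ··c··> m1, ··c··> m2
  m1 = (b.(rec X. c.a.(X + X + a.0) + c.((b.X)\{a,b} + (a.X + c.0))))\{a,b} + (a.(rec X. c.a.(X + X + a.0) + c.((b.X)\{a,b} + (a.X + c.0))) + c.0) has moves ··a··> m0, ··c··> m3
  m2 = a.((rec X. c.a.(X + X + a.0) + c.((b.X)\{a,b} + (a.X + c.0))) + (rec X. c.a.(X + X + a.0) + c.((b.X)\{a,b} + (a.X + c.0))) + a.0) has moves ··a··> m4
  m3 = 0 has moves (no moves)
  m4 = (rec X. c.a.(X + X + a.0) + c.((b.X)\{a,b} + (a.X + c.0))) + (rec X. c.a.(X + X + a.0) + c.((b.X)\{a,b} + (a.X + c.0))) + a.0 has moves ··a··> m3, ··c··> m1, ··c··> m2
LTS(Q): 5 reachable states
  n0 = rec X. c.a.(X + X + 0) + c.((b.X)\{a,b} + (a.X + c.0)) has moves ··c··> n1, ··c··> n2
  n1 = (b.(rec X. c.a.(X + X + 0) + c.((b.X)\{a,b} + (a.X + c.0))))\{a,b} + (a.(rec X. c.a.(X + X + 0) + c.((b.X)\{a,b} + (a.X + c.0))) + c.0) has moves ··a··> n0, ··c··> n3
  n2 = a.((rec X. c.a.(X + X + 0) + c.((b.X)\{a,b} + (a.X + c.0))) + (rec X. c.a.(X + X + 0) + c.((b.X)\{a,b} + (a.X + c.0))) + 0) has moves ··a··> n4
  n3 = 0 has moves (no moves)
  n4 = (rec X. c.a.(X + X + 0) + c.((b.X)\{a,b} + (a.X + c.0))) + (rec X. c.a.(X + X + 0) + c.((b.X)\{a,b} + (a.X + c.0))) + 0 has moves ··c··> n1, ··c··> n2
Executing caa from P (initial set {m0}):
  after c @ step 1: {m1, m2}
  after a @ step 2: {m0, m4}
  after a @ step 3: {m3}
  — P admits the full trace.
Executing caa from Q (initial set {n0}):
  after c @ step 1: {n1, n2}
  after a @ step 2: {n0, n4}
  after a @ step 3: no successor for Q

caa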